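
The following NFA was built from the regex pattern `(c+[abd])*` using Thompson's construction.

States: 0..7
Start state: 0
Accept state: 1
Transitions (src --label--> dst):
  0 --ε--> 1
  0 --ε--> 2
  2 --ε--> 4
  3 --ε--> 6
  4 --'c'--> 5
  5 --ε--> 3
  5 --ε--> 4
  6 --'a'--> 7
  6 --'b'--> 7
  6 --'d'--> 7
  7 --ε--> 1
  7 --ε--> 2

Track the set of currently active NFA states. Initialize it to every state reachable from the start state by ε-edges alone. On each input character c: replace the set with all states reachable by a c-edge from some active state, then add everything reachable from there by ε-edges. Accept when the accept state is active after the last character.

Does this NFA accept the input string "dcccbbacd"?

initial (ε-close {0}): {0,1,2,4}
'd' @ 1: {}  — dead — no transitions
rest 'cccbbacd' ignored (set empty)
end set {} — state 1 not in

Answer: REJECT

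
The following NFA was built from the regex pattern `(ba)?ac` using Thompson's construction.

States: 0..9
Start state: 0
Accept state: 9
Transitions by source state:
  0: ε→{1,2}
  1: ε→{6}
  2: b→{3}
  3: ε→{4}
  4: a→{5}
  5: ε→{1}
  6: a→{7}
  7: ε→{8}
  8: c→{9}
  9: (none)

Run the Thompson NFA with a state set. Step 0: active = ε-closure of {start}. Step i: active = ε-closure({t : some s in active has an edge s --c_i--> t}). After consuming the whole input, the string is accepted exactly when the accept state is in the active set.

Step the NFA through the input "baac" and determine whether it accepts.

S₀ = ε-closure({0}) = {0,1,2,6}
'b' @ 1: {3,4}
'a' @ 2: {1,5,6}
'a' @ 3: {7,8}
'c' @ 4: {9}  ✓accept
final: {9}; accept 9 in set

Answer: ACCEPT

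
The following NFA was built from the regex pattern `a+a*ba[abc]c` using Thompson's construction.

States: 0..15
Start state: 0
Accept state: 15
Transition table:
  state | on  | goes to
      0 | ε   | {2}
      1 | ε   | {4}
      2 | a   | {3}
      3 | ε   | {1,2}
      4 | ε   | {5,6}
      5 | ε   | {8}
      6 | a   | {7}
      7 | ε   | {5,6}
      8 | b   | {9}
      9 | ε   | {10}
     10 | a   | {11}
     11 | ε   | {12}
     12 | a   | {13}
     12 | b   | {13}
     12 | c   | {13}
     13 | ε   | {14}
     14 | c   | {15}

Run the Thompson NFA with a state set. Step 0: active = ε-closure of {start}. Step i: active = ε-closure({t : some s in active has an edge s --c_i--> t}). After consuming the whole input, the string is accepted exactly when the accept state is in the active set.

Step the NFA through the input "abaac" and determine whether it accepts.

S₀ = ε-closure({0}) = {0,2}
'a' @ 1: {1,2,3,4,5,6,8}
'b' @ 2: {9,10}
'a' @ 3: {11,12}
'a' @ 4: {13,14}
'c' @ 5: {15}  (accept∈set)
after full input: {15}  (accept=15 in)

Answer: ACCEPT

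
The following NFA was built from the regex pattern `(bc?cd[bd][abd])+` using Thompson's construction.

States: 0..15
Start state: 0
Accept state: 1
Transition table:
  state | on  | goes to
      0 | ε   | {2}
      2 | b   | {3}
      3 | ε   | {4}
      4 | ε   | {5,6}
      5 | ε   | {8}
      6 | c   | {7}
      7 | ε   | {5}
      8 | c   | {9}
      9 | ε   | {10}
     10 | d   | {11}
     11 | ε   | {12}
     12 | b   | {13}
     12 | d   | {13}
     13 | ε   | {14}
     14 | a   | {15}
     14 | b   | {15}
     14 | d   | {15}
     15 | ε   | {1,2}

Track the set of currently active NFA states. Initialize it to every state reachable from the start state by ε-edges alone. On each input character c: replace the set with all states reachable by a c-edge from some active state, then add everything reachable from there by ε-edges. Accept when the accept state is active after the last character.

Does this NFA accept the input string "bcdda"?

Answer: ACCEPT

Derivation:
start: ε-closure({0}) = {0,2}
'b' @ 1: {3,4,5,6,8}
'c' @ 2: {5,7,8,9,10}
'd' @ 3: {11,12}
'd' @ 4: {13,14}
'a' @ 5: {1,2,15}  [accepting]
final: {1,2,15}; accept 1 in set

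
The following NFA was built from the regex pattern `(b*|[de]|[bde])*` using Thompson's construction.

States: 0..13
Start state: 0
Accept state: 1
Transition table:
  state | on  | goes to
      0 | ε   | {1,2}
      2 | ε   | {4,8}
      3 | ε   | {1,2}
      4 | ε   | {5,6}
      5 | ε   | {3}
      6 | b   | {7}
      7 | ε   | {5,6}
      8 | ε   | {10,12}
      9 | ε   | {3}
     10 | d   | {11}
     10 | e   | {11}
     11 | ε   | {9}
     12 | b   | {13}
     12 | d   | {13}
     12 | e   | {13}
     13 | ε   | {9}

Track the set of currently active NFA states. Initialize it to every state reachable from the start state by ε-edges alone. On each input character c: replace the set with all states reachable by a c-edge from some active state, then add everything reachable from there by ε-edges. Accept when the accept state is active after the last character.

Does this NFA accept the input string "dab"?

start: ε-closure({0}) = {0,1,2,3,4,5,6,8,10,12}
'd' @ 1: {1,2,3,4,5,6,8,9,10,11,12,13}  (accept∈set)
'a' @ 2: {}  — state set empty
rest 'b' ignored (set empty)
final: {}; accept 1 not in set

Answer: REJECT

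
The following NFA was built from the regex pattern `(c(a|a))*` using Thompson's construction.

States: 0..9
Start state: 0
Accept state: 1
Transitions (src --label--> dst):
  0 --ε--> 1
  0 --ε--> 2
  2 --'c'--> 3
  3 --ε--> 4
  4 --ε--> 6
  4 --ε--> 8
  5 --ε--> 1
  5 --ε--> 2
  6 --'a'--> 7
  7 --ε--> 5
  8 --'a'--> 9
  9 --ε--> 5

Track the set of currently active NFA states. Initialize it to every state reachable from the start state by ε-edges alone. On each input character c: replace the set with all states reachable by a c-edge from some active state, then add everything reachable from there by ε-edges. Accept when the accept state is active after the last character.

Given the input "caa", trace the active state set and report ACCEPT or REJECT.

initial (ε-close {0}): {0,1,2}
'c' @ 1: {3,4,6,8}
'a' @ 2: {1,2,5,7,9}  [accepting]
'a' @ 3: {}  — dead — no transitions
end set {} — state 1 not in

Answer: REJECT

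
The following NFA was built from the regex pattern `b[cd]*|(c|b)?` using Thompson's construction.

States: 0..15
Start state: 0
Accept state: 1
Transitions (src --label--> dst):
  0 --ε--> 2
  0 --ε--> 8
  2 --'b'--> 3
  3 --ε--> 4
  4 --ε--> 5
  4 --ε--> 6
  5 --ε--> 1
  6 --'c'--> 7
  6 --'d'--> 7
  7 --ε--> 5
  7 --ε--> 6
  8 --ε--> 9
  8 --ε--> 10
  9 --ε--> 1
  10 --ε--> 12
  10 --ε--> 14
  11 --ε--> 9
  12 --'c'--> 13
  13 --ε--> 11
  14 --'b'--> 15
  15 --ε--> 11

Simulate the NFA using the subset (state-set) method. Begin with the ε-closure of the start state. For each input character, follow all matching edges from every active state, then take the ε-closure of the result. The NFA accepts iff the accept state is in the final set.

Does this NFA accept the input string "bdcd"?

initial (ε-close {0}): {0,1,2,8,9,10,12,14}
'b' @ 1: {1,3,4,5,6,9,11,15}  (accept∈set)
'd' @ 2: {1,5,6,7}  (accept∈set)
'c' @ 3: {1,5,6,7}  (accept∈set)
'd' @ 4: {1,5,6,7}  (accept∈set)
final: {1,5,6,7}; accept 1 in set

Answer: ACCEPT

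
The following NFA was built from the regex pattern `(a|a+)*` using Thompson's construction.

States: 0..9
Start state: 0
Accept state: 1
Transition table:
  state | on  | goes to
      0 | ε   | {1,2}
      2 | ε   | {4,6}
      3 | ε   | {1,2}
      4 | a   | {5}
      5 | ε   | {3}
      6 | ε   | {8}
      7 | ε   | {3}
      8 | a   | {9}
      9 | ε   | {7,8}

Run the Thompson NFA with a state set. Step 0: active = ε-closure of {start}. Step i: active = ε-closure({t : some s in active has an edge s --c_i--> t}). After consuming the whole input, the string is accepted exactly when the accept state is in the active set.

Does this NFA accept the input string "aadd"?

Answer: REJECT

Steps:
initial (ε-close {0}): {0,1,2,4,6,8}
'a' @ 1: {1,2,3,4,5,6,7,8,9}  [accepting]
'a' @ 2: {1,2,3,4,5,6,7,8,9}  [accepting]
'd' @ 3: {}  — state set empty
rest 'd' ignored (set empty)
after full input: {}  (accept=1 not in)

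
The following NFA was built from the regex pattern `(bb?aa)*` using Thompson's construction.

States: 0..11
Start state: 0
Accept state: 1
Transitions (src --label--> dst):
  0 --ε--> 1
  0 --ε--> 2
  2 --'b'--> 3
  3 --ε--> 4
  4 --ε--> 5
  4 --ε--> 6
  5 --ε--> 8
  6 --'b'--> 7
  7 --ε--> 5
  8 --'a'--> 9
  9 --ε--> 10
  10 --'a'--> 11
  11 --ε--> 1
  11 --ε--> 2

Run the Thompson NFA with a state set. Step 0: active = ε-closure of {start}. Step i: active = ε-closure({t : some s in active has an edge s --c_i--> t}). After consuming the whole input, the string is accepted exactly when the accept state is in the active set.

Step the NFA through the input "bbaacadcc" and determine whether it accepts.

S₀ = ε-closure({0}) = {0,1,2}
'b' @ 1: {3,4,5,6,8}
'b' @ 2: {5,7,8}
'a' @ 3: {9,10}
'a' @ 4: {1,2,11}  ✓accept
'c' @ 5: {}  — state set empty
rest 'adcc' ignored (set empty)
final: {}; accept 1 not in set

Answer: REJECT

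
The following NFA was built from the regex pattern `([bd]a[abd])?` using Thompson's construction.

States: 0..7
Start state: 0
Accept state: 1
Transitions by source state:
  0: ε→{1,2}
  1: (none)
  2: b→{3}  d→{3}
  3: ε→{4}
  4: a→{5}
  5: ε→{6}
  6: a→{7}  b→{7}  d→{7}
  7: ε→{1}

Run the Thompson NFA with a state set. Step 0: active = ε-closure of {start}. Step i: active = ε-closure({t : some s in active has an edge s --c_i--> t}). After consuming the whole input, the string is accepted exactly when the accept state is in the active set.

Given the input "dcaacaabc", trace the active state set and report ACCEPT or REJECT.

Answer: REJECT

Trace:
initial (ε-close {0}): {0,1,2}
'd' @ 1: {3,4}
'c' @ 2: {}  — state set empty
rest 'aacaabc' ignored (set empty)
after full input: {}  (accept=1 not in)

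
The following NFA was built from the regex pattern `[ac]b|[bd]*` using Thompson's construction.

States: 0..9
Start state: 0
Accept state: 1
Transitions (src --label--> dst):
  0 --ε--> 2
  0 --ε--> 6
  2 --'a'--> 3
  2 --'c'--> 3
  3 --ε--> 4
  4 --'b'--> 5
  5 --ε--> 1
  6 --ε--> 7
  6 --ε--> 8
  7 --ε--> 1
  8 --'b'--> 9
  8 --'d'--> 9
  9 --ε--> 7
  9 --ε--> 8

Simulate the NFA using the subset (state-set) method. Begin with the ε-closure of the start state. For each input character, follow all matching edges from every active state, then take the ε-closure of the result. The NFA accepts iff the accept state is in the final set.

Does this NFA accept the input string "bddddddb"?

S₀ = ε-closure({0}) = {0,1,2,6,7,8}
'b' @ 1: {1,7,8,9}  ✓accept
'd' @ 2: {1,7,8,9}  ✓accept
'd' @ 3: {1,7,8,9}  ✓accept
'd' @ 4: {1,7,8,9}  ✓accept
'd' @ 5: {1,7,8,9}  ✓accept
'd' @ 6: {1,7,8,9}  ✓accept
'd' @ 7: {1,7,8,9}  ✓accept
'b' @ 8: {1,7,8,9}  ✓accept
final: {1,7,8,9}; accept 1 in set

Answer: ACCEPT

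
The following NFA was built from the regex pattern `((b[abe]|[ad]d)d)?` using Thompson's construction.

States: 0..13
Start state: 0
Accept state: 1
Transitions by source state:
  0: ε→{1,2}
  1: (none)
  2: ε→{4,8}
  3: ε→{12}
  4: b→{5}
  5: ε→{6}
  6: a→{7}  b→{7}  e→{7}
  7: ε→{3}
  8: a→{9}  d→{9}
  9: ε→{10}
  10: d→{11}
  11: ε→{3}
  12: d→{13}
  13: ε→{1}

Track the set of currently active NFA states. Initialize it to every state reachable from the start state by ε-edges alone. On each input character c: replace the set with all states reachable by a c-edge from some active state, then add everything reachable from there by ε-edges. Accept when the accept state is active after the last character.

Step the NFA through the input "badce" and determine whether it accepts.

S₀ = ε-closure({0}) = {0,1,2,4,8}
'b' @ 1: {5,6}
'a' @ 2: {3,7,12}
'd' @ 3: {1,13}  [accepting]
'c' @ 4: {}  — state set empty
rest 'e' ignored (set empty)
final: {}; accept 1 not in set

Answer: REJECT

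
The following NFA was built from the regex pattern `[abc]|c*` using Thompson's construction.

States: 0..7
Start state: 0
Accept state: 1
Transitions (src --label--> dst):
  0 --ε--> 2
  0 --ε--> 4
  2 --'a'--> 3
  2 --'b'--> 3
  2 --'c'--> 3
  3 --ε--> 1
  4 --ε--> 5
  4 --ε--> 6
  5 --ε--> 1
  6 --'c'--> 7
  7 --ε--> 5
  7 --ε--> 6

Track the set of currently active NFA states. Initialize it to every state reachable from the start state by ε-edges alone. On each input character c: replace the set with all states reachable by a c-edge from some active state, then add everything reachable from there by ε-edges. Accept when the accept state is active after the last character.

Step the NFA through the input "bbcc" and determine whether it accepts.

Answer: REJECT

Trace:
start: ε-closure({0}) = {0,1,2,4,5,6}
'b' @ 1: {1,3}  (accept∈set)
'b' @ 2: {}  — no active states
rest 'cc' ignored (set empty)
after full input: {}  (accept=1 not in)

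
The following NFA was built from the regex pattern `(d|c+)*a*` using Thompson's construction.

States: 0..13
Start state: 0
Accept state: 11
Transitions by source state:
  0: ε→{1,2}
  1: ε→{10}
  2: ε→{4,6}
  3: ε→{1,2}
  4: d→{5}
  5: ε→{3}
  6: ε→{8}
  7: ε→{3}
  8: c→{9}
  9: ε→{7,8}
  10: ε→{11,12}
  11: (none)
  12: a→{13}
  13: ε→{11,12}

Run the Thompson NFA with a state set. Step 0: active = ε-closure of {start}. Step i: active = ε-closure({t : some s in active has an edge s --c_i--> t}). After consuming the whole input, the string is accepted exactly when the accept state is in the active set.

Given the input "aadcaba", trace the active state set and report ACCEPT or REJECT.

S₀ = ε-closure({0}) = {0,1,2,4,6,8,10,11,12}
'a' @ 1: {11,12,13}  [accepting]
'a' @ 2: {11,12,13}  [accepting]
'd' @ 3: {}  — state set empty
rest 'caba' ignored (set empty)
final: {}; accept 11 not in set

Answer: REJECT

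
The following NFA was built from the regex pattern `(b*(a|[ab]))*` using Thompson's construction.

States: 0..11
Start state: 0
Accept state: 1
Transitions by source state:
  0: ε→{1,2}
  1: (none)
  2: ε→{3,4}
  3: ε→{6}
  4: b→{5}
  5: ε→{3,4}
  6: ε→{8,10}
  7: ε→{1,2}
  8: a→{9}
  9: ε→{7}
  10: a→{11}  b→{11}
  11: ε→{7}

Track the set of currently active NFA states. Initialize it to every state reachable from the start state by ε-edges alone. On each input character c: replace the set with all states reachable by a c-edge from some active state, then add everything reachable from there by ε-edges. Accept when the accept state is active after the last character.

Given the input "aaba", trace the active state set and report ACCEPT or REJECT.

Answer: ACCEPT

Steps:
S₀ = ε-closure({0}) = {0,1,2,3,4,6,8,10}
'a' @ 1: {1,2,3,4,6,7,8,9,10,11}  ✓accept
'a' @ 2: {1,2,3,4,6,7,8,9,10,11}  ✓accept
'b' @ 3: {1,2,3,4,5,6,7,8,10,11}  ✓accept
'a' @ 4: {1,2,3,4,6,7,8,9,10,11}  ✓accept
after full input: {1,2,3,4,6,7,8,9,10,11}  (accept=1 in)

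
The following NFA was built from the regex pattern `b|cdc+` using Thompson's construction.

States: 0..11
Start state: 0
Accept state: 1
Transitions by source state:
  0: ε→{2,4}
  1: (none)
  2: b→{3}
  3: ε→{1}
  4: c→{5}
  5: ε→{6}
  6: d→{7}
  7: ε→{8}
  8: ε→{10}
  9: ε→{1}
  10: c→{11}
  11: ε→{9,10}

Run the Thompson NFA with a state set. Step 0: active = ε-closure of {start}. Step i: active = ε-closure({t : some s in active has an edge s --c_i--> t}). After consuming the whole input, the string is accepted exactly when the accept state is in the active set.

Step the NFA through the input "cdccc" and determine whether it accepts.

initial (ε-close {0}): {0,2,4}
'c' @ 1: {5,6}
'd' @ 2: {7,8,10}
'c' @ 3: {1,9,10,11}  ✓accept
'c' @ 4: {1,9,10,11}  ✓accept
'c' @ 5: {1,9,10,11}  ✓accept
after full input: {1,9,10,11}  (accept=1 in)

Answer: ACCEPT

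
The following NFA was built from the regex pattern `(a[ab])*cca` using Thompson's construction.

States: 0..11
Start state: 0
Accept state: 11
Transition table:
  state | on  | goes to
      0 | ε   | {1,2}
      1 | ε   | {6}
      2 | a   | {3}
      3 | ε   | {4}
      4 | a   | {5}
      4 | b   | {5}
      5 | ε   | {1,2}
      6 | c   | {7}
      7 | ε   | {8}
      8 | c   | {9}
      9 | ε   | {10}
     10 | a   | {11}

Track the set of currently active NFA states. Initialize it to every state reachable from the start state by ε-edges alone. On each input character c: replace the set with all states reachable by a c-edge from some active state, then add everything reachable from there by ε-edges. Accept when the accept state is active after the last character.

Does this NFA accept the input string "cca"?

Answer: ACCEPT

Steps:
start: ε-closure({0}) = {0,1,2,6}
'c' @ 1: {7,8}
'c' @ 2: {9,10}
'a' @ 3: {11}  ✓accept
final: {11}; accept 11 in set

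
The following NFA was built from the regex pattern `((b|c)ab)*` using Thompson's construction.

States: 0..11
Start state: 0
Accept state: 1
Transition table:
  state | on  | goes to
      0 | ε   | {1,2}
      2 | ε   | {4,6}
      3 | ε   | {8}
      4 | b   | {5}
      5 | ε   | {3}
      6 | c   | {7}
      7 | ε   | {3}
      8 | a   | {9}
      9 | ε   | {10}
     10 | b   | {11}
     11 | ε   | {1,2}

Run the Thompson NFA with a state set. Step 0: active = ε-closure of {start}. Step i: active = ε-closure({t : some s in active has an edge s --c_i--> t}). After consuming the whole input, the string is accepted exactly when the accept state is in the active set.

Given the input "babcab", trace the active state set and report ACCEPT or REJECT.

Answer: ACCEPT

Trace:
start: ε-closure({0}) = {0,1,2,4,6}
'b' @ 1: {3,5,8}
'a' @ 2: {9,10}
'b' @ 3: {1,2,4,6,11}  (accept∈set)
'c' @ 4: {3,7,8}
'a' @ 5: {9,10}
'b' @ 6: {1,2,4,6,11}  (accept∈set)
after full input: {1,2,4,6,11}  (accept=1 in)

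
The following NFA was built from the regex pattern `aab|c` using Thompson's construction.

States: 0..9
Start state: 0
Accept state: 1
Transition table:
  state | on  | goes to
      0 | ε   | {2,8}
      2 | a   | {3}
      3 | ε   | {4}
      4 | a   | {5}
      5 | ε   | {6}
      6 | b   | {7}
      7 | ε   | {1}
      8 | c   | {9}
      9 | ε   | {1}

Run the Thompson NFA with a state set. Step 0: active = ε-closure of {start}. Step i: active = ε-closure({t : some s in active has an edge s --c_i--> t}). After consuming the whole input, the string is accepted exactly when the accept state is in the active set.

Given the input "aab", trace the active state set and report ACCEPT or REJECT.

initial (ε-close {0}): {0,2,8}
'a' @ 1: {3,4}
'a' @ 2: {5,6}
'b' @ 3: {1,7}  (accept∈set)
final: {1,7}; accept 1 in set

Answer: ACCEPT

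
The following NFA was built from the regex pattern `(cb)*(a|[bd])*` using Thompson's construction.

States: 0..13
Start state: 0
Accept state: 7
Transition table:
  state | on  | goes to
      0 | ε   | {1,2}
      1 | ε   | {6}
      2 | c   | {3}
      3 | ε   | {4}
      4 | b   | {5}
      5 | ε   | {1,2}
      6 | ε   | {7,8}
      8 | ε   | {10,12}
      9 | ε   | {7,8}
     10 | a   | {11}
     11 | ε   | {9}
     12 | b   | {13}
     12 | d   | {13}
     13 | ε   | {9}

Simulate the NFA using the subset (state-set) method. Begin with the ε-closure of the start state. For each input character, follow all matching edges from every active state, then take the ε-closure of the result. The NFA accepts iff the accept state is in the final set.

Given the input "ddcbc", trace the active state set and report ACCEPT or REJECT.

initial (ε-close {0}): {0,1,2,6,7,8,10,12}
'd' @ 1: {7,8,9,10,12,13}  (accept∈set)
'd' @ 2: {7,8,9,10,12,13}  (accept∈set)
'c' @ 3: {}  — no active states
rest 'bc' ignored (set empty)
final: {}; accept 7 not in set

Answer: REJECT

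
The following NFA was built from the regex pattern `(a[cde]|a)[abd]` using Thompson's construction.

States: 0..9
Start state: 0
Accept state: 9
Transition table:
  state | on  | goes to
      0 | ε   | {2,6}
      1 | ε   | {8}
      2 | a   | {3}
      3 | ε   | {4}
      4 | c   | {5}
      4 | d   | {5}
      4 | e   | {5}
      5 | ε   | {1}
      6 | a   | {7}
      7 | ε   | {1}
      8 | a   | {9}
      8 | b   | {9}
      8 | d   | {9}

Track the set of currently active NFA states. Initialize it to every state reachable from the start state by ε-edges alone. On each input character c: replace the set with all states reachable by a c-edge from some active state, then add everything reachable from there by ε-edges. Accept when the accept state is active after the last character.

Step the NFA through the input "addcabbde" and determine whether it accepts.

initial (ε-close {0}): {0,2,6}
'a' @ 1: {1,3,4,7,8}
'd' @ 2: {1,5,8,9}  (accept∈set)
'd' @ 3: {9}  (accept∈set)
'c' @ 4: {}  — no active states
rest 'abbde' ignored (set empty)
end set {} — state 9 not in

Answer: REJECT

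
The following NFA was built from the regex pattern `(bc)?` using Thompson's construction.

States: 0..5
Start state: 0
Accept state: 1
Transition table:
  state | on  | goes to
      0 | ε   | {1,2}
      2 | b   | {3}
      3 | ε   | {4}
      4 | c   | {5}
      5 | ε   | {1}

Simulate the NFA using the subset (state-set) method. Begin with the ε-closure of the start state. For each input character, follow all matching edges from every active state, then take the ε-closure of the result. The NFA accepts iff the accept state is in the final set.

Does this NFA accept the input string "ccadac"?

start: ε-closure({0}) = {0,1,2}
'c' @ 1: {}  — dead — no transitions
rest 'cadac' ignored (set empty)
final: {}; accept 1 not in set

Answer: REJECT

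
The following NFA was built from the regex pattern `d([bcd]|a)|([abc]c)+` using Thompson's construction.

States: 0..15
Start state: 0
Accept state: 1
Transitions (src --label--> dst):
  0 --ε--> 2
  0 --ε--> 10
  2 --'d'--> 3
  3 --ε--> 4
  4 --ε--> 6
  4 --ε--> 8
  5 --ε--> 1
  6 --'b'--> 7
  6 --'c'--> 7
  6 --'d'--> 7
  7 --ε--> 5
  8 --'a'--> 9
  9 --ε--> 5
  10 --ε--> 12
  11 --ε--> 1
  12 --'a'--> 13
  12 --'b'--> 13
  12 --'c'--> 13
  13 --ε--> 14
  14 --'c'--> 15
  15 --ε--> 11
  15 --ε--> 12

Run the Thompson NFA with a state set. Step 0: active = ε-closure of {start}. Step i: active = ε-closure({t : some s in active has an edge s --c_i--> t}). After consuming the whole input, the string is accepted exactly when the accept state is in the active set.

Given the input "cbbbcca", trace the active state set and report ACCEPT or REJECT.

Answer: REJECT

Steps:
initial (ε-close {0}): {0,2,10,12}
'c' @ 1: {13,14}
'b' @ 2: {}  — no active states
rest 'bbcca' ignored (set empty)
final: {}; accept 1 not in set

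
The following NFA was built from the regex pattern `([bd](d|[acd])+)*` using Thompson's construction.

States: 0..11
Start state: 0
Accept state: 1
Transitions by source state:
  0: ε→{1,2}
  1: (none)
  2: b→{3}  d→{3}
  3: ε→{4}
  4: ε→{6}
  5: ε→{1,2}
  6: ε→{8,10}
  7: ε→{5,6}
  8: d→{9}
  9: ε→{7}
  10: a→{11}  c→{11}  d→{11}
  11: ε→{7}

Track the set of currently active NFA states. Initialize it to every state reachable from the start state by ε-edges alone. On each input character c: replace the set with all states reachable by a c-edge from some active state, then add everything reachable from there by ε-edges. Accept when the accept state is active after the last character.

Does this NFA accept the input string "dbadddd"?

initial (ε-close {0}): {0,1,2}
'd' @ 1: {3,4,6,8,10}
'b' @ 2: {}  — dead — no transitions
rest 'adddd' ignored (set empty)
final: {}; accept 1 not in set

Answer: REJECT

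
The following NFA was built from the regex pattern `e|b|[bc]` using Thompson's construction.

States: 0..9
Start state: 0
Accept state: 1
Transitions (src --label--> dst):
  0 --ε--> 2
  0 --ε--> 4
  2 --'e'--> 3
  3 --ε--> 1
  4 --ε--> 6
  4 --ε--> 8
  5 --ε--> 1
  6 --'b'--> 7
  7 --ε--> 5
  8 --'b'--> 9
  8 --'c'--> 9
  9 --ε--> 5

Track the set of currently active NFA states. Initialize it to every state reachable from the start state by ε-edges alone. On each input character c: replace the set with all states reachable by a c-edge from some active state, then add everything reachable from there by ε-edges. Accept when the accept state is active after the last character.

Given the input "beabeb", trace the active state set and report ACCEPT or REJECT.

start: ε-closure({0}) = {0,2,4,6,8}
'b' @ 1: {1,5,7,9}  [accepting]
'e' @ 2: {}  — state set empty
rest 'abeb' ignored (set empty)
end set {} — state 1 not in

Answer: REJECT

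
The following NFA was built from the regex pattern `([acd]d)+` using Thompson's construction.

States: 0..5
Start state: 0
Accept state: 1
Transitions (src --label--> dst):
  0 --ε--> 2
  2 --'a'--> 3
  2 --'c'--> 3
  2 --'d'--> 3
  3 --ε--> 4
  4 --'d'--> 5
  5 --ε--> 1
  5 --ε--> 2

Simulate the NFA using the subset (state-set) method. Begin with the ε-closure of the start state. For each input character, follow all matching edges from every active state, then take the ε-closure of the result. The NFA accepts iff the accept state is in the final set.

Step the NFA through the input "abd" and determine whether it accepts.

S₀ = ε-closure({0}) = {0,2}
'a' @ 1: {3,4}
'b' @ 2: {}  — dead — no transitions
rest 'd' ignored (set empty)
after full input: {}  (accept=1 not in)

Answer: REJECT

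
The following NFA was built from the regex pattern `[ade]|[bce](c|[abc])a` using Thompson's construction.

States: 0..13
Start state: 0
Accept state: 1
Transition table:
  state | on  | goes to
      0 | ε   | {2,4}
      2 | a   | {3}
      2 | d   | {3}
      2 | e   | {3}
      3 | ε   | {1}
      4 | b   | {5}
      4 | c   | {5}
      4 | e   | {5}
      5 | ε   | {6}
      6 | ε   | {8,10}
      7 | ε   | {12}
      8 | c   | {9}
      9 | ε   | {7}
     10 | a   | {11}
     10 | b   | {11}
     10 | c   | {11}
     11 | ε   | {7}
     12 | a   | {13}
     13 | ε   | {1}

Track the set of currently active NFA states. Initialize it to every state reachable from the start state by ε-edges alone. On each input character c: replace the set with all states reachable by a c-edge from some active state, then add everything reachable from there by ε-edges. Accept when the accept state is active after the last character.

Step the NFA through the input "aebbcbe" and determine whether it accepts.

S₀ = ε-closure({0}) = {0,2,4}
'a' @ 1: {1,3}  (accept∈set)
'e' @ 2: {}  — no active states
rest 'bbcbe' ignored (set empty)
end set {} — state 1 not in

Answer: REJECT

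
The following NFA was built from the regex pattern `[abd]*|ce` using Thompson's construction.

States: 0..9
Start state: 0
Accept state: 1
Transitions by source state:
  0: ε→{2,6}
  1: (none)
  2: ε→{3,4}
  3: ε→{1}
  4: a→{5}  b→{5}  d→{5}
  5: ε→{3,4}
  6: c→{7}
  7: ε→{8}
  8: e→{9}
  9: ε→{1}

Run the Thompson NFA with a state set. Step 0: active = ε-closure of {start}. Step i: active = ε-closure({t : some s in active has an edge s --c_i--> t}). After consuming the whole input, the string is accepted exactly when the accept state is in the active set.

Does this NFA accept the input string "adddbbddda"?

initial (ε-close {0}): {0,1,2,3,4,6}
'a' @ 1: {1,3,4,5}  ✓accept
'd' @ 2: {1,3,4,5}  ✓accept
'd' @ 3: {1,3,4,5}  ✓accept
'd' @ 4: {1,3,4,5}  ✓accept
'b' @ 5: {1,3,4,5}  ✓accept
'b' @ 6: {1,3,4,5}  ✓accept
'd' @ 7: {1,3,4,5}  ✓accept
'd' @ 8: {1,3,4,5}  ✓accept
'd' @ 9: {1,3,4,5}  ✓accept
'a' @ 10: {1,3,4,5}  ✓accept
after full input: {1,3,4,5}  (accept=1 in)

Answer: ACCEPT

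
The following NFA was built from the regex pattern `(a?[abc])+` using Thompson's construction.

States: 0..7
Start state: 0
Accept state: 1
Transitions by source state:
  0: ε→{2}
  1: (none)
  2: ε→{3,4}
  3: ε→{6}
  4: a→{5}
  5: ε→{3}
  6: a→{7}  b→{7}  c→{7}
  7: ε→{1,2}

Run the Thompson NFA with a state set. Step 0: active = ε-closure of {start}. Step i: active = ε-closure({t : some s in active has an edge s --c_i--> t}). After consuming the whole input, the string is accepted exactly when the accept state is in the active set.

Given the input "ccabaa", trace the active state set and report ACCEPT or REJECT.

Answer: ACCEPT

Trace:
start: ε-closure({0}) = {0,2,3,4,6}
'c' @ 1: {1,2,3,4,6,7}  ✓accept
'c' @ 2: {1,2,3,4,6,7}  ✓accept
'a' @ 3: {1,2,3,4,5,6,7}  ✓accept
'b' @ 4: {1,2,3,4,6,7}  ✓accept
'a' @ 5: {1,2,3,4,5,6,7}  ✓accept
'a' @ 6: {1,2,3,4,5,6,7}  ✓accept
final: {1,2,3,4,5,6,7}; accept 1 in set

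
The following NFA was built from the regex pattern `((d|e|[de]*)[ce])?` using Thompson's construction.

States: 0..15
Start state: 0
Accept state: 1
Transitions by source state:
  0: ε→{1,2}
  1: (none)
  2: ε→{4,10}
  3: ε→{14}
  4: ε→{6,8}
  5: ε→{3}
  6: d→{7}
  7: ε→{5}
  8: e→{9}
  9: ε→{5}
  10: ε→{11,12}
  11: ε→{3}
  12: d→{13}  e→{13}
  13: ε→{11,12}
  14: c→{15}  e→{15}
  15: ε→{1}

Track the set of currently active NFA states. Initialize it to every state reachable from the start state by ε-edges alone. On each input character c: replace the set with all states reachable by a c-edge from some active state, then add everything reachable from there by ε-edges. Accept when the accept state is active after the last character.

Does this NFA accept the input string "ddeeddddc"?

Answer: ACCEPT

Steps:
start: ε-closure({0}) = {0,1,2,3,4,6,8,10,11,12,14}
'd' @ 1: {3,5,7,11,12,13,14}
'd' @ 2: {3,11,12,13,14}
'e' @ 3: {1,3,11,12,13,14,15}  ✓accept
'e' @ 4: {1,3,11,12,13,14,15}  ✓accept
'd' @ 5: {3,11,12,13,14}
'd' @ 6: {3,11,12,13,14}
'd' @ 7: {3,11,12,13,14}
'd' @ 8: {3,11,12,13,14}
'c' @ 9: {1,15}  ✓accept
final: {1,15}; accept 1 in set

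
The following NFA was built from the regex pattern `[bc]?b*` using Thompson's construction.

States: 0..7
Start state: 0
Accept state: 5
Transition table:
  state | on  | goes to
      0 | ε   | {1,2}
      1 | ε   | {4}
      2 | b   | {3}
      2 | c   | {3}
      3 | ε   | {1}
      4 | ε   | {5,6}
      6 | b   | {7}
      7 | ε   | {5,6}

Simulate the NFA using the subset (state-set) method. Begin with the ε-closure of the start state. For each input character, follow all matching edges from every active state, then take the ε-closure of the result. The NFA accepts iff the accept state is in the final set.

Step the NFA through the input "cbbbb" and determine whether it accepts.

initial (ε-close {0}): {0,1,2,4,5,6}
'c' @ 1: {1,3,4,5,6}  [accepting]
'b' @ 2: {5,6,7}  [accepting]
'b' @ 3: {5,6,7}  [accepting]
'b' @ 4: {5,6,7}  [accepting]
'b' @ 5: {5,6,7}  [accepting]
after full input: {5,6,7}  (accept=5 in)

Answer: ACCEPT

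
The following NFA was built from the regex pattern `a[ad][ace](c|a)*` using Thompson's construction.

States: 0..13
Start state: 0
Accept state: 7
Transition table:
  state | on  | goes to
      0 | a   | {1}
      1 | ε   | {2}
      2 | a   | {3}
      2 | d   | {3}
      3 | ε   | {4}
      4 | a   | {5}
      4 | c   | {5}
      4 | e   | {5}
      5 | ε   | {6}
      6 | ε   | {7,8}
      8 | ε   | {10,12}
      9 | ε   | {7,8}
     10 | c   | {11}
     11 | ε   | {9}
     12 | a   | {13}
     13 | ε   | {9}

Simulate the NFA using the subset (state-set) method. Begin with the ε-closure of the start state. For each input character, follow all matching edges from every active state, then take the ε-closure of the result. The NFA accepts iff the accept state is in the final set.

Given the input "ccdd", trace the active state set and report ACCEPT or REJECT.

Answer: REJECT

Derivation:
initial (ε-close {0}): {0}
'c' @ 1: {}  — no active states
rest 'cdd' ignored (set empty)
final: {}; accept 7 not in set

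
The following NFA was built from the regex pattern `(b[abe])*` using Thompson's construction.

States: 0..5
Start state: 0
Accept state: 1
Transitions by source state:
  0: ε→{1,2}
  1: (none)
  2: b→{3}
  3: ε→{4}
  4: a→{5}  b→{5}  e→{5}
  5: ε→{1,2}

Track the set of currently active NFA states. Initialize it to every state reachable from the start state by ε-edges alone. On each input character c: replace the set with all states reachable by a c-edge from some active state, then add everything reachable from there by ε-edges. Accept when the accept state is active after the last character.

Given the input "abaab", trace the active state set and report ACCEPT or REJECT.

Answer: REJECT

Steps:
S₀ = ε-closure({0}) = {0,1,2}
'a' @ 1: {}  — no active states
rest 'baab' ignored (set empty)
end set {} — state 1 not in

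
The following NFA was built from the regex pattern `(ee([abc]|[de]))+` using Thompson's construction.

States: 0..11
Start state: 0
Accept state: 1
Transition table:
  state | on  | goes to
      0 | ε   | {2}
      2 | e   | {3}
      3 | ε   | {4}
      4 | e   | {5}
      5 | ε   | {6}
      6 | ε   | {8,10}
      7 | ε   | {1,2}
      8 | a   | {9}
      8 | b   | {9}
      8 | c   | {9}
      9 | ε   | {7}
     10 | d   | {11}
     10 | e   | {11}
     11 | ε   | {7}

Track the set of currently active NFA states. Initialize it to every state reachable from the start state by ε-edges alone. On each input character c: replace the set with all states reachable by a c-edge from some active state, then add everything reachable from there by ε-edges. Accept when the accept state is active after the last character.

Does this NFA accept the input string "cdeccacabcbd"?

initial (ε-close {0}): {0,2}
'c' @ 1: {}  — dead — no transitions
rest 'deccacabcbd' ignored (set empty)
end set {} — state 1 not in

Answer: REJECT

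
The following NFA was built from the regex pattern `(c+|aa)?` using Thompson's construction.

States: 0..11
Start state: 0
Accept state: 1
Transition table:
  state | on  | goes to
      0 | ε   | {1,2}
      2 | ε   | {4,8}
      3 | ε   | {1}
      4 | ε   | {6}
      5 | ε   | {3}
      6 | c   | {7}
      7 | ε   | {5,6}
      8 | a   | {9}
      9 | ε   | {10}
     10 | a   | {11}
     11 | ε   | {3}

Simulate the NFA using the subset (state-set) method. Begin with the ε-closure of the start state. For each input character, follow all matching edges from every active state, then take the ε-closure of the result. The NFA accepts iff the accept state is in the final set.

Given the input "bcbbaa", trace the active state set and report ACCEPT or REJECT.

initial (ε-close {0}): {0,1,2,4,6,8}
'b' @ 1: {}  — no active states
rest 'cbbaa' ignored (set empty)
end set {} — state 1 not in

Answer: REJECT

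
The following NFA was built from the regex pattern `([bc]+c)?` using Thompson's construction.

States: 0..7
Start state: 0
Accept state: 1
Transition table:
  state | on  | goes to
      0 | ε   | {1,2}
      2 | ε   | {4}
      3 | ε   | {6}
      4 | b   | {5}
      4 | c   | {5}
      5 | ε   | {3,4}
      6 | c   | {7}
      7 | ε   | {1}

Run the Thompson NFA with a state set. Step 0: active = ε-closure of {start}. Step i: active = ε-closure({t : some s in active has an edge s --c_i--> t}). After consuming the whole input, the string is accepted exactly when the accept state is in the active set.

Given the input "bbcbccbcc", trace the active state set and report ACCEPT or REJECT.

S₀ = ε-closure({0}) = {0,1,2,4}
'b' @ 1: {3,4,5,6}
'b' @ 2: {3,4,5,6}
'c' @ 3: {1,3,4,5,6,7}  [accepting]
'b' @ 4: {3,4,5,6}
'c' @ 5: {1,3,4,5,6,7}  [accepting]
'c' @ 6: {1,3,4,5,6,7}  [accepting]
'b' @ 7: {3,4,5,6}
'c' @ 8: {1,3,4,5,6,7}  [accepting]
'c' @ 9: {1,3,4,5,6,7}  [accepting]
after full input: {1,3,4,5,6,7}  (accept=1 in)

Answer: ACCEPT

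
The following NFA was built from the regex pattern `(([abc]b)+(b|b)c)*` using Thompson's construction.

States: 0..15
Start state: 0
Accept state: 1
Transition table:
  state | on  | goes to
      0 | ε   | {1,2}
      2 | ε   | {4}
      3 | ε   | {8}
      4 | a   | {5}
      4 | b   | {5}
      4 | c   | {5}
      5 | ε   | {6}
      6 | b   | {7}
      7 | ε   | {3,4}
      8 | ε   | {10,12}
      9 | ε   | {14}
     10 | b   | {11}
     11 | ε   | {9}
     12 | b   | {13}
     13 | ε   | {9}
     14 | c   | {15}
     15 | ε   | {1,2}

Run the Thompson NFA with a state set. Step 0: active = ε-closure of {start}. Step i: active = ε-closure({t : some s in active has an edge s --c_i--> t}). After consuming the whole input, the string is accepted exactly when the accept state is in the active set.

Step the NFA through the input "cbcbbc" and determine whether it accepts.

Answer: ACCEPT

Derivation:
start: ε-closure({0}) = {0,1,2,4}
'c' @ 1: {5,6}
'b' @ 2: {3,4,7,8,10,12}
'c' @ 3: {5,6}
'b' @ 4: {3,4,7,8,10,12}
'b' @ 5: {5,6,9,11,13,14}
'c' @ 6: {1,2,4,15}  [accepting]
end set {1,2,4,15} — state 1 in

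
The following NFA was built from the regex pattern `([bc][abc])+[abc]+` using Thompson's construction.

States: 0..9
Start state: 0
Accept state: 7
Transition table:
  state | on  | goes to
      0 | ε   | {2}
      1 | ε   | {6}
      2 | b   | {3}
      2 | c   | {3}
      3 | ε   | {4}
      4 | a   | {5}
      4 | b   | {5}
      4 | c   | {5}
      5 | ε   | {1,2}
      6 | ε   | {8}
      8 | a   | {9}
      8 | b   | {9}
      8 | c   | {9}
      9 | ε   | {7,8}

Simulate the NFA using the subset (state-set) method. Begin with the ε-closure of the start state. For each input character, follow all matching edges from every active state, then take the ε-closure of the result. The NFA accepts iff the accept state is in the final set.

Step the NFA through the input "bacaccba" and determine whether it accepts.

initial (ε-close {0}): {0,2}
'b' @ 1: {3,4}
'a' @ 2: {1,2,5,6,8}
'c' @ 3: {3,4,7,8,9}  [accepting]
'a' @ 4: {1,2,5,6,7,8,9}  [accepting]
'c' @ 5: {3,4,7,8,9}  [accepting]
'c' @ 6: {1,2,5,6,7,8,9}  [accepting]
'b' @ 7: {3,4,7,8,9}  [accepting]
'a' @ 8: {1,2,5,6,7,8,9}  [accepting]
after full input: {1,2,5,6,7,8,9}  (accept=7 in)

Answer: ACCEPT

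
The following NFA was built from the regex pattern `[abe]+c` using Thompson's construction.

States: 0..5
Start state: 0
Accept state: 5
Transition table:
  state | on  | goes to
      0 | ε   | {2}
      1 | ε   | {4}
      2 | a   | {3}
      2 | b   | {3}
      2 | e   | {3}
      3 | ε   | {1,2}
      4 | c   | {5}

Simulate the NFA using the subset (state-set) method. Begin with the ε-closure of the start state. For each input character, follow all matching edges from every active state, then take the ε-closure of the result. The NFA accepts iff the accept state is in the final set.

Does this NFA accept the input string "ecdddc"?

start: ε-closure({0}) = {0,2}
'e' @ 1: {1,2,3,4}
'c' @ 2: {5}  [accepting]
'd' @ 3: {}  — no active states
rest 'ddc' ignored (set empty)
end set {} — state 5 not in

Answer: REJECT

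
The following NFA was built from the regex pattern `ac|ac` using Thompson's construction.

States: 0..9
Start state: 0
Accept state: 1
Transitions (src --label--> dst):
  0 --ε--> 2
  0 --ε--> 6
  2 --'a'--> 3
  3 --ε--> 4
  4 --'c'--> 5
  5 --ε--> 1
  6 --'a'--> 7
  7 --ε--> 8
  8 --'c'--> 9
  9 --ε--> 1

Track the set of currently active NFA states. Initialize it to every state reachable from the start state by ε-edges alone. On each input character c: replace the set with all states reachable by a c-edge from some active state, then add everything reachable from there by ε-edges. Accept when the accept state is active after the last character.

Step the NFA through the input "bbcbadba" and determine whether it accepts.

Answer: REJECT

Trace:
initial (ε-close {0}): {0,2,6}
'b' @ 1: {}  — no active states
rest 'bcbadba' ignored (set empty)
end set {} — state 1 not in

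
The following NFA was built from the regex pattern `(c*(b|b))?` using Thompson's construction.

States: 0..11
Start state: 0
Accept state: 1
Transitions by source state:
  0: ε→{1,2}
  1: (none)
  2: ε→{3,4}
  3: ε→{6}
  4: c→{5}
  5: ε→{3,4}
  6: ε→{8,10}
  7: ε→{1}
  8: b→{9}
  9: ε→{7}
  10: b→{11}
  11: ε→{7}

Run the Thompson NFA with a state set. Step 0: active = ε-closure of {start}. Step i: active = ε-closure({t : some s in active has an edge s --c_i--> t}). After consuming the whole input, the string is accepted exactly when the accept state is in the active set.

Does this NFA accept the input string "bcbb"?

start: ε-closure({0}) = {0,1,2,3,4,6,8,10}
'b' @ 1: {1,7,9,11}  ✓accept
'c' @ 2: {}  — dead — no transitions
rest 'bb' ignored (set empty)
final: {}; accept 1 not in set

Answer: REJECT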